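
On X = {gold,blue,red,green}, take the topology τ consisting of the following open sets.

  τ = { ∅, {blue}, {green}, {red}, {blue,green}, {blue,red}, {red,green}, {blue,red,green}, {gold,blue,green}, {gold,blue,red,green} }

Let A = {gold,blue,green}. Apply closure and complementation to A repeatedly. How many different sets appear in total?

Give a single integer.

complement {red}; its interior {red}; cl(A) = X∖{red} = {gold,blue,green}
With k = closure, c = complement:
  1. A     = {gold,blue,green}
  2. cA    = {red}
k, c of each give nothing new

2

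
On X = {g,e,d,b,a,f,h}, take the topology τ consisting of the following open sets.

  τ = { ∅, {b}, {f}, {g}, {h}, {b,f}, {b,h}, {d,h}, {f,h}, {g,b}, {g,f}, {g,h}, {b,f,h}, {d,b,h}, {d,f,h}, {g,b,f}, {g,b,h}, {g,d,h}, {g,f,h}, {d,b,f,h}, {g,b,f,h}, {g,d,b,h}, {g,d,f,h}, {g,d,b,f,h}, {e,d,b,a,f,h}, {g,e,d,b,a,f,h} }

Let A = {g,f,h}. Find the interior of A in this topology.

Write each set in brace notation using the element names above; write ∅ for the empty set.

U open, U⊆A: ∅, {f}, {h}, {g}, {g,h}, {g,f}, {f,h}, {g,f,h}. int(A) = ⋃ = {g,f,h}

{g,f,h}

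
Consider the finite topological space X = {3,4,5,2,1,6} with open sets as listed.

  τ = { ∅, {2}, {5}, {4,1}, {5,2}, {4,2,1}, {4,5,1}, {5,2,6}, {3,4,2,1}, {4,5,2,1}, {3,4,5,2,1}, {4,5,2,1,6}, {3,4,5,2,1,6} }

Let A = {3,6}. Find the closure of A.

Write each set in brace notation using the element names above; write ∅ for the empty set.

cl via duality: int({4,5,2,1}) = {4,5,2,1}, so X∖{4,5,2,1} = {3,6}

{3,6}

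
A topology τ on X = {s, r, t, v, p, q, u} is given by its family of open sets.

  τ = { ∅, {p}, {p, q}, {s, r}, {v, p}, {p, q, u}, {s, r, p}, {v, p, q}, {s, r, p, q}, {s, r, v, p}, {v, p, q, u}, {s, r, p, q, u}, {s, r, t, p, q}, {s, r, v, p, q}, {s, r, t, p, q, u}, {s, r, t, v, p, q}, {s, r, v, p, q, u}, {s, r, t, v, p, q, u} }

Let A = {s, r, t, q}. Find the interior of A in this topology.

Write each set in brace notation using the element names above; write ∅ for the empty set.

open subsets of A: ∅, {s, r}; so int(A) = {s, r}

{s, r}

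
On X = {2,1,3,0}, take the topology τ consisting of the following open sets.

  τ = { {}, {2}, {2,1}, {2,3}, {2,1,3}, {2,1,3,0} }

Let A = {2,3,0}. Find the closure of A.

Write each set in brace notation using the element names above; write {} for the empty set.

X∖A={1}, int(X∖A)={}, hence cl(A)={2,1,3,0}

{2,1,3,0}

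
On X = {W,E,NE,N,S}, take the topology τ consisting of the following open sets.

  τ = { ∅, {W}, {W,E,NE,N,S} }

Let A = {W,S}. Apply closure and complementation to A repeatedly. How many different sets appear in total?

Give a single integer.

cl via duality: int({E,NE,N}) = ∅, so X∖∅ = {W,E,NE,N,S}
Write k for closure, c for complement:
  1. A     = {W,S}
  2. kA    = {W,E,NE,N,S}
  3. cA    = {E,NE,N}
  4. ckA   = ∅
  5. kcA   = {E,NE,N,S}
  6. ckcA  = {W}
applying k or c yields no new set

6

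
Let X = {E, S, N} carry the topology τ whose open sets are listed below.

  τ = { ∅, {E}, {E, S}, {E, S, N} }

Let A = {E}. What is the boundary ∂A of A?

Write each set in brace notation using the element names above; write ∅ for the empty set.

open subsets of A: ∅, {E}; so int(A) = {E}
closure: X∖int(X∖A) = X∖∅ = {E, S, N}
∂A = {E, S, N} minus {E} = {S, N}

{S, N}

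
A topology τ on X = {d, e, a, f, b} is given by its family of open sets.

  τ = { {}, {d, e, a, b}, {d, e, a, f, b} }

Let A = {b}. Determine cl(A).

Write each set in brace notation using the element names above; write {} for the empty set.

closure: X∖int(X∖A) = X∖{} = {d, e, a, f, b}

{d, e, a, f, b}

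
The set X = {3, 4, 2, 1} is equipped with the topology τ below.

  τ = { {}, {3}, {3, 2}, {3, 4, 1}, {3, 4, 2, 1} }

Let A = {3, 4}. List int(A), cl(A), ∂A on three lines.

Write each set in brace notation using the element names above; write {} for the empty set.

int(A) = {3}
cl(A)  = {3, 4, 2, 1}
∂A     = {4, 2, 1}

opens ⊆ A: {}, {3}; union → int = {3}
complement {2, 1}; its interior {}; cl(A) = X∖{} = {3, 4, 2, 1}
boundary = {3, 4, 2, 1} ∖ {3} = {4, 2, 1}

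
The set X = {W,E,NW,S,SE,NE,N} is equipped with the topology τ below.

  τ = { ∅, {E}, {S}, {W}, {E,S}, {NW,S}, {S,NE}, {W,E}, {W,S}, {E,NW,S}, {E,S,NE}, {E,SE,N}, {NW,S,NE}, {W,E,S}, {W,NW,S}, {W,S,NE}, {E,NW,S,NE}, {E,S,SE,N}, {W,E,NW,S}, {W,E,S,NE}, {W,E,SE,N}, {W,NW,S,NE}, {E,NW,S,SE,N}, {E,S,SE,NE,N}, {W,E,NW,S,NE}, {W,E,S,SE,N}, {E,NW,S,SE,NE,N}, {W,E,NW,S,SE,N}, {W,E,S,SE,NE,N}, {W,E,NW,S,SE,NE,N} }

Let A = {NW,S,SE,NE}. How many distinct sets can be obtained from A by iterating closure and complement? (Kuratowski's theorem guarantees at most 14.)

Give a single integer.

closure: X∖int(X∖A) = X∖{W,E} = {NW,S,SE,NE,N}
Let k=closure and c=complement:
  1. A     = {NW,S,SE,NE}
  2. kA    = {NW,S,SE,NE,N}
  3. cA    = {W,E,N}
  4. ckA   = {W,E}
  5. kcA   = {W,E,SE,N}
  6. ckcA  = {NW,S,NE}
— saturated at 6

6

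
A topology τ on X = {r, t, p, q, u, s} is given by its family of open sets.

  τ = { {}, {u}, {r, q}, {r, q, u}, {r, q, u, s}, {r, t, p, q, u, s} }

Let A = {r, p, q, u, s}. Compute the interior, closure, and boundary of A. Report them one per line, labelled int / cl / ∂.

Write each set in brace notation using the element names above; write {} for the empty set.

U open, U⊆A: {}, {u}, {r, q}, {r, q, u}, {r, q, u, s}. int(A) = ⋃ = {r, q, u, s}
X∖A={t}, int(X∖A)={}, hence cl(A)={r, t, p, q, u, s}
∂A: remove int from cl → {t, p}

int(A) = {r, q, u, s}
cl(A)  = {r, t, p, q, u, s}
∂A     = {t, p}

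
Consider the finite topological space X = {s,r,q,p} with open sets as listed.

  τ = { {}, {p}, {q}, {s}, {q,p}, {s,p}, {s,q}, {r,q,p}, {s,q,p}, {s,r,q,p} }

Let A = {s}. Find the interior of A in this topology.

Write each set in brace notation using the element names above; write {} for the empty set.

{s}

interior: largest open inside A is {s} (from {}, {s})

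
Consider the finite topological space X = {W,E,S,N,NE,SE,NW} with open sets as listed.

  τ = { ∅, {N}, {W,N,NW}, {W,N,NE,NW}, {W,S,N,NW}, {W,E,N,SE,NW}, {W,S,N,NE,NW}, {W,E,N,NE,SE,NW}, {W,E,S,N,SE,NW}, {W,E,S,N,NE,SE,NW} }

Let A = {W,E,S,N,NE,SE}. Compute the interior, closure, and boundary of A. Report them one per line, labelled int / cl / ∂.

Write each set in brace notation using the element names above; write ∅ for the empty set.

opens ⊆ A: ∅, {N}; union → int = {N}
complement {NW}; its interior ∅; cl(A) = X∖∅ = {W,E,S,N,NE,SE,NW}
boundary = {W,E,S,N,NE,SE,NW} ∖ {N} = {W,E,S,NE,SE,NW}

int(A) = {N}
cl(A)  = {W,E,S,N,NE,SE,NW}
∂A     = {W,E,S,NE,SE,NW}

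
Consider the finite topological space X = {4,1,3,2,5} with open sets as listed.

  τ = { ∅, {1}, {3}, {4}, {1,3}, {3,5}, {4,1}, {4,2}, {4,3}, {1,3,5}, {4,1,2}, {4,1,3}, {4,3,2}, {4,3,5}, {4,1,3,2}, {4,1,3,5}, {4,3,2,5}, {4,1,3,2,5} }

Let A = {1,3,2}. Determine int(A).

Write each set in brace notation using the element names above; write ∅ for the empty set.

{1,3}

open subsets of A: ∅, {1}, {3}, {1,3}; so int(A) = {1,3}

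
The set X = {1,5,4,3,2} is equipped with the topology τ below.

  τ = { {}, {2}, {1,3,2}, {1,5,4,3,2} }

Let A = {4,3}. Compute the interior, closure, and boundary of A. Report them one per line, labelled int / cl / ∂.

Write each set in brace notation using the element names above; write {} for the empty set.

int(A) = {}
cl(A)  = {1,5,4,3}
∂A     = {1,5,4,3}

opens ⊆ A: {}; union → int = {}
complement {1,5,2}; its interior {2}; cl(A) = X∖{2} = {1,5,4,3}
boundary = {1,5,4,3} ∖ {} = {1,5,4,3}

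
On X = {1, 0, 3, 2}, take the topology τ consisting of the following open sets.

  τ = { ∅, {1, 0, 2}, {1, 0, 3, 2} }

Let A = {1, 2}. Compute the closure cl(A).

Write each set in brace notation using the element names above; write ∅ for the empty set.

complement {0, 3}; its interior ∅; cl(A) = X∖∅ = {1, 0, 3, 2}

{1, 0, 3, 2}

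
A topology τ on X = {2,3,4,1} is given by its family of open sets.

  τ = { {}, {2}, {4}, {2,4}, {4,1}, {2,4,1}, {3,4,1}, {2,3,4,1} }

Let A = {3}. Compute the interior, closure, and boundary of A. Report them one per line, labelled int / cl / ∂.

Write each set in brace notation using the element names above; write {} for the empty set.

int(A) = {}
cl(A)  = {3}
∂A     = {3}

interior: largest open inside A is {} (from {})
cl via duality: int({2,4,1}) = {2,4,1}, so X∖{2,4,1} = {3}
cl∖int = {3}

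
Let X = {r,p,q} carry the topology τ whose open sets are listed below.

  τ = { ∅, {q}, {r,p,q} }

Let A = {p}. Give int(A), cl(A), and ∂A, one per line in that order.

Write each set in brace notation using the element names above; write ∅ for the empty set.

int(A) = ∅
cl(A)  = {r,p}
∂A     = {r,p}

opens ⊆ A: ∅; union → int = ∅
complement {r,q}; its interior {q}; cl(A) = X∖{q} = {r,p}
boundary = {r,p} ∖ ∅ = {r,p}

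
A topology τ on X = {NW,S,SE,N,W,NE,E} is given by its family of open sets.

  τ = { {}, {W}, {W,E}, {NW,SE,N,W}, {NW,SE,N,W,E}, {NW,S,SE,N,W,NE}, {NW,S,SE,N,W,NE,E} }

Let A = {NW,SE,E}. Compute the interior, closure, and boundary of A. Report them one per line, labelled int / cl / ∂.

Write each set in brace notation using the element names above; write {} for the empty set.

interior: largest open inside A is {} (from {})
cl via duality: int({S,N,W,NE}) = {W}, so X∖{W} = {NW,S,SE,N,NE,E}
cl∖int = {NW,S,SE,N,NE,E}

int(A) = {}
cl(A)  = {NW,S,SE,N,NE,E}
∂A     = {NW,S,SE,N,NE,E}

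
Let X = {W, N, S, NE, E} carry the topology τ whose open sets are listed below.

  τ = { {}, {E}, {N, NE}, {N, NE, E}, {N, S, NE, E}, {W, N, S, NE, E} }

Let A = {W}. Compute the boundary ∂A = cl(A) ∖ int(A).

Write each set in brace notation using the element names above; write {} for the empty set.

opens ⊆ A: {}; union → int = {}
complement {N, S, NE, E}; its interior {N, S, NE, E}; cl(A) = X∖{N, S, NE, E} = {W}
boundary = {W} ∖ {} = {W}

{W}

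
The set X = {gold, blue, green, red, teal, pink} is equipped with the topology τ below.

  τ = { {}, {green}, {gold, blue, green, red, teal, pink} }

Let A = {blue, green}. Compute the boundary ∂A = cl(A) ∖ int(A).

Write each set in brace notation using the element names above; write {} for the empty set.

{gold, blue, red, teal, pink}

opens ⊆ A: {}, {green}; union → int = {green}
complement {gold, red, teal, pink}; its interior {}; cl(A) = X∖{} = {gold, blue, green, red, teal, pink}
boundary = {gold, blue, green, red, teal, pink} ∖ {green} = {gold, blue, red, teal, pink}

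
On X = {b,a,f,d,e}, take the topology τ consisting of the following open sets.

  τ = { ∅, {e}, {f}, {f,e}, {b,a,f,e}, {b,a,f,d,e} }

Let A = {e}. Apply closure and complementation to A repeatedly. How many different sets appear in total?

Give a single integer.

4

cl via duality: int({b,a,f,d}) = {f}, so X∖{f} = {b,a,d,e}
Write k for closure, c for complement:
  1. A     = {e}
  2. kA    = {b,a,d,e}
  3. cA    = {b,a,f,d}
  4. ckA   = {f}
applying k or c yields no new set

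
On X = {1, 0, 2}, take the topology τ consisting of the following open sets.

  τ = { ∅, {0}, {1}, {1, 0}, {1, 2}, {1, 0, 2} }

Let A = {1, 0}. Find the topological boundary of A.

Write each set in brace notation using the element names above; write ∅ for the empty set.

U open, U⊆A: ∅, {0}, {1}, {1, 0}. int(A) = ⋃ = {1, 0}
X∖A={2}, int(X∖A)=∅, hence cl(A)={1, 0, 2}
∂A: remove int from cl → {2}

{2}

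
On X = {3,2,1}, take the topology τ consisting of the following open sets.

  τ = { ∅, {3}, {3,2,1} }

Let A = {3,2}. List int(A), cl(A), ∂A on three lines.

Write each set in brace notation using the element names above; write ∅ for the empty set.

int(A) = {3}
cl(A)  = {3,2,1}
∂A     = {2,1}

U open, U⊆A: ∅, {3}. int(A) = ⋃ = {3}
X∖A={1}, int(X∖A)=∅, hence cl(A)={3,2,1}
∂A: remove int from cl → {2,1}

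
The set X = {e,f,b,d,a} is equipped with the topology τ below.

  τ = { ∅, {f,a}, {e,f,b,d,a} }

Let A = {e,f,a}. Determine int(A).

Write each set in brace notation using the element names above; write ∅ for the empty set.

{f,a}

interior: largest open inside A is {f,a} (from ∅, {f,a})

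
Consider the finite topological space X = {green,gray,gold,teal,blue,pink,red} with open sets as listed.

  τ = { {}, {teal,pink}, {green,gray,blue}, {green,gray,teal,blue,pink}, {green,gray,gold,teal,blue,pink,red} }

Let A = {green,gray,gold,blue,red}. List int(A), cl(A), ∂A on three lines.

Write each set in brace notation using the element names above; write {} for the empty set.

opens ⊆ A: {}, {green,gray,blue}; union → int = {green,gray,blue}
complement {teal,pink}; its interior {teal,pink}; cl(A) = X∖{teal,pink} = {green,gray,gold,blue,red}
boundary = {green,gray,gold,blue,red} ∖ {green,gray,blue} = {gold,red}

int(A) = {green,gray,blue}
cl(A)  = {green,gray,gold,blue,red}
∂A     = {gold,red}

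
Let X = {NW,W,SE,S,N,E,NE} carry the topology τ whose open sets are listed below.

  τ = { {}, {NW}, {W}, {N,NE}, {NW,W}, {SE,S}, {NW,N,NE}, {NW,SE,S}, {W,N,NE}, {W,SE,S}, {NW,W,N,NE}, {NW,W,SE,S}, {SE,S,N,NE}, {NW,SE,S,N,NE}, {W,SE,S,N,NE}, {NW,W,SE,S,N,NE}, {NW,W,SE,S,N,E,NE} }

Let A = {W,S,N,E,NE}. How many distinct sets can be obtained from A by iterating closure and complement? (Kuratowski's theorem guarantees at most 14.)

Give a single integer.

10

complement {NW,SE}; its interior {NW}; cl(A) = X∖{NW} = {W,SE,S,N,E,NE}
With k = closure, c = complement:
  1. A     = {W,S,N,E,NE}
  2. kA    = {W,SE,S,N,E,NE}
  3. cA    = {NW,SE}
  4. ckA   = {NW}
  5. kcA   = {NW,SE,S,E}
  6. kckA  = {NW,E}
  7. ckcA  = {W,N,NE}
  8. ckckA = {W,SE,S,N,NE}
  9. kckcA = {W,N,E,NE}
  10. ckckcA = {NW,SE,S}
k, c of each give nothing new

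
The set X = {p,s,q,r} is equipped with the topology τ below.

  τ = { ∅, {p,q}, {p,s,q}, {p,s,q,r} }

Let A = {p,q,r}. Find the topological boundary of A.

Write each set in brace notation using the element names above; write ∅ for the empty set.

{s,r}

open subsets of A: ∅, {p,q}; so int(A) = {p,q}
closure: X∖int(X∖A) = X∖∅ = {p,s,q,r}
∂A = {p,s,q,r} minus {p,q} = {s,r}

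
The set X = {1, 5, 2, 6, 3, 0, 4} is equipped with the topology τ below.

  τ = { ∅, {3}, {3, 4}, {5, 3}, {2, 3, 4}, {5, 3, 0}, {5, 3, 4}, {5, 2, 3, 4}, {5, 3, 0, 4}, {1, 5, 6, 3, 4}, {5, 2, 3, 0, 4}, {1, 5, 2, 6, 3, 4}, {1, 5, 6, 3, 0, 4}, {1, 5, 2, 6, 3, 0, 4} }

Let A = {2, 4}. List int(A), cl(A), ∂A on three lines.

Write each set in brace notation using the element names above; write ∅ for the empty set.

U open, U⊆A: ∅. int(A) = ⋃ = ∅
X∖A={1, 5, 6, 3, 0}, int(X∖A)={5, 3, 0}, hence cl(A)={1, 2, 6, 4}
∂A: remove int from cl → {1, 2, 6, 4}

int(A) = ∅
cl(A)  = {1, 2, 6, 4}
∂A     = {1, 2, 6, 4}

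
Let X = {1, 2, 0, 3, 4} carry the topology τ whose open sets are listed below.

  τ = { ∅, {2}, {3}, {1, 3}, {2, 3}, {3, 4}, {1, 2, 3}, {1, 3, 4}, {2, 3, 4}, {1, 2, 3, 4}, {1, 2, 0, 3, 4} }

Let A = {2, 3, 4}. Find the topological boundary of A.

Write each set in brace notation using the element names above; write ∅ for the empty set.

{1, 0}

opens ⊆ A: ∅, {2}, {3}, {3, 4}, {2, 3}, {2, 3, 4}; union → int = {2, 3, 4}
complement {1, 0}; its interior ∅; cl(A) = X∖∅ = {1, 2, 0, 3, 4}
boundary = {1, 2, 0, 3, 4} ∖ {2, 3, 4} = {1, 0}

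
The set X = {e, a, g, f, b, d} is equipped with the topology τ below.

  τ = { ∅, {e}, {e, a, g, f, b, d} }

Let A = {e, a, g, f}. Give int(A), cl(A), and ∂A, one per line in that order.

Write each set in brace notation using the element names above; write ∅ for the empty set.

U open, U⊆A: ∅, {e}. int(A) = ⋃ = {e}
X∖A={b, d}, int(X∖A)=∅, hence cl(A)={e, a, g, f, b, d}
∂A: remove int from cl → {a, g, f, b, d}

int(A) = {e}
cl(A)  = {e, a, g, f, b, d}
∂A     = {a, g, f, b, d}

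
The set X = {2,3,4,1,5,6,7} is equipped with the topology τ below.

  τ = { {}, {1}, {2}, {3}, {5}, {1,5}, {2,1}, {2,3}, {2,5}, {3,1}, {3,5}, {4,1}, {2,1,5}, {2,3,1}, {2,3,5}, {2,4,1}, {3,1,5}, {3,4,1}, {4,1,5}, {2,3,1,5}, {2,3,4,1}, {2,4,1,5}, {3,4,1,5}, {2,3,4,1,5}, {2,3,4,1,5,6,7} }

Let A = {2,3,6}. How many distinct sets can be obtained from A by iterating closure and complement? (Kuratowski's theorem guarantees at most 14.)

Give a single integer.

6

X∖A={4,1,5,7}, int(X∖A)={4,1,5}, hence cl(A)={2,3,6,7}
Orbit (k=closure, c=complement):
  1. A     = {2,3,6}
  2. kA    = {2,3,6,7}
  3. cA    = {4,1,5,7}
  4. ckA   = {4,1,5}
  5. kcA   = {4,1,5,6,7}
  6. ckcA  = {2,3}
(closed under both — stop)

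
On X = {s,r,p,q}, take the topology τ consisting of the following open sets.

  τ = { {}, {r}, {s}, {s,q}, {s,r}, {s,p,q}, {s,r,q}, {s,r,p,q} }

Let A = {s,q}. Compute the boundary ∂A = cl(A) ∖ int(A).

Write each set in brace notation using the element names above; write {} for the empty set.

{p}

interior: largest open inside A is {s,q} (from {}, {s}, {s,q})
cl via duality: int({r,p}) = {r}, so X∖{r} = {s,p,q}
cl∖int = {p}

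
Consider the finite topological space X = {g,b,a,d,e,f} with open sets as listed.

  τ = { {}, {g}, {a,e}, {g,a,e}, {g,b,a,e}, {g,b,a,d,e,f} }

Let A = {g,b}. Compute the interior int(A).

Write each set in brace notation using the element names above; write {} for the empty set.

U open, U⊆A: {}, {g}. int(A) = ⋃ = {g}

{g}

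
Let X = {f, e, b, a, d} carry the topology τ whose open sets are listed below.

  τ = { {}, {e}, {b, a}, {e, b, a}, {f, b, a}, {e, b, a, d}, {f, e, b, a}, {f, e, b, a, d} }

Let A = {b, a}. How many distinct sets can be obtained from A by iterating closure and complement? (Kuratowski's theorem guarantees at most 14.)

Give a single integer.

closure: X∖int(X∖A) = X∖{e} = {f, b, a, d}
Let k=closure and c=complement:
  1. A     = {b, a}
  2. kA    = {f, b, a, d}
  3. cA    = {f, e, d}
  4. ckA   = {e}
  5. kckA  = {e, d}
  6. ckckA = {f, b, a}
— saturated at 6

6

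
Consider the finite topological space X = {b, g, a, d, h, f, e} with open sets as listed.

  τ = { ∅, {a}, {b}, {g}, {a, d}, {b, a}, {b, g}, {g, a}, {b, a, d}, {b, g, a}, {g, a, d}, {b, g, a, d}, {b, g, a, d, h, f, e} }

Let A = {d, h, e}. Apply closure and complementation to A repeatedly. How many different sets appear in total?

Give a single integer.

6

closure: X∖int(X∖A) = X∖{b, g, a} = {d, h, f, e}
Let k=closure and c=complement:
  1. A     = {d, h, e}
  2. kA    = {d, h, f, e}
  3. cA    = {b, g, a, f}
  4. ckA   = {b, g, a}
  5. kcA   = {b, g, a, d, h, f, e}
  6. ckcA  = ∅
— saturated at 6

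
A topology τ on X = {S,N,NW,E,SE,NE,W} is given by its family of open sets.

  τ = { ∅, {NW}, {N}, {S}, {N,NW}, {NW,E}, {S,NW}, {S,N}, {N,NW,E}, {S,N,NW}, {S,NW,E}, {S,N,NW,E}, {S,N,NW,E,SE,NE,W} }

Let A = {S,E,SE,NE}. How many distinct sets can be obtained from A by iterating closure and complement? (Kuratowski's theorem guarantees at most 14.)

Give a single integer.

8

X∖A={N,NW,W}, int(X∖A)={N,NW}, hence cl(A)={S,E,SE,NE,W}
Orbit (k=closure, c=complement):
  1. A     = {S,E,SE,NE}
  2. kA    = {S,E,SE,NE,W}
  3. cA    = {N,NW,W}
  4. ckA   = {N,NW}
  5. kcA   = {N,NW,E,SE,NE,W}
  6. ckcA  = {S}
  7. kckcA = {S,SE,NE,W}
  8. ckckcA = {N,NW,E}
(closed under both — stop)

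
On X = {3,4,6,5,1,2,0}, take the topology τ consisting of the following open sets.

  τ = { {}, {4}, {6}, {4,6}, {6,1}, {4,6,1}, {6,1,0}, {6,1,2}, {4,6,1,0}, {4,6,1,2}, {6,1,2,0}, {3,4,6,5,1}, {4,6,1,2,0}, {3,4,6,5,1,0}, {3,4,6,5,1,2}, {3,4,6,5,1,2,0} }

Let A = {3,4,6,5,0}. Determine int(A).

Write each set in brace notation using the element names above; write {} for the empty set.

{4,6}

open subsets of A: {}, {6}, {4}, {4,6}; so int(A) = {4,6}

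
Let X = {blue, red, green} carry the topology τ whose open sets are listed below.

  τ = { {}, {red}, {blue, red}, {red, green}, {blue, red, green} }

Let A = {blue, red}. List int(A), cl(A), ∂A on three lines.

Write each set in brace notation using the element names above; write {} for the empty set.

int(A) = {blue, red}
cl(A)  = {blue, red, green}
∂A     = {green}

interior: largest open inside A is {blue, red} (from {}, {red}, {blue, red})
cl via duality: int({green}) = {}, so X∖{} = {blue, red, green}
cl∖int = {green}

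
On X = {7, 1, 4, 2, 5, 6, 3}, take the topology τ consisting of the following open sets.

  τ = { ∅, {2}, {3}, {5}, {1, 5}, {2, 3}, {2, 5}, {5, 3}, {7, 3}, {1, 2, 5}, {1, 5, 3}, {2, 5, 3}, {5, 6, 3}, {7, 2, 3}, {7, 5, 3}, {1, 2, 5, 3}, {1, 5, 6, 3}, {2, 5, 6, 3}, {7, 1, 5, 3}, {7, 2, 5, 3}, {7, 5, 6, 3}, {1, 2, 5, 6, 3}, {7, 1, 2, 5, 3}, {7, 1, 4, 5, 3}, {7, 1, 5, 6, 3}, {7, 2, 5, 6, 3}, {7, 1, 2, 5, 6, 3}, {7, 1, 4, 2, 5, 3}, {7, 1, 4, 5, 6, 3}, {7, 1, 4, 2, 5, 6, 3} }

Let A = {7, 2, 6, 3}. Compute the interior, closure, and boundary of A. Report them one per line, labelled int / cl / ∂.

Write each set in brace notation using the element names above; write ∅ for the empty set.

int(A) = {7, 2, 3}
cl(A)  = {7, 4, 2, 6, 3}
∂A     = {4, 6}

open subsets of A: ∅, {2}, {3}, {2, 3}, {7, 3}, {7, 2, 3}; so int(A) = {7, 2, 3}
closure: X∖int(X∖A) = X∖{1, 5} = {7, 4, 2, 6, 3}
∂A = {7, 4, 2, 6, 3} minus {7, 2, 3} = {4, 6}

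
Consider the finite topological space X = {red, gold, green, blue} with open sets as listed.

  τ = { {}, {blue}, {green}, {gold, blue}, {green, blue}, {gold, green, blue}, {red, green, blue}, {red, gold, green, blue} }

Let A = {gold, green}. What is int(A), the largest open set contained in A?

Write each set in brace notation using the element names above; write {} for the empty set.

{green}

open subsets of A: {}, {green}; so int(A) = {green}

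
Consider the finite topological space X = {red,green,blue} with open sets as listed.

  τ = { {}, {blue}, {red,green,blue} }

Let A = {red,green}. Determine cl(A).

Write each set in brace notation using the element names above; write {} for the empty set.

X∖A={blue}, int(X∖A)={blue}, hence cl(A)={red,green}

{red,green}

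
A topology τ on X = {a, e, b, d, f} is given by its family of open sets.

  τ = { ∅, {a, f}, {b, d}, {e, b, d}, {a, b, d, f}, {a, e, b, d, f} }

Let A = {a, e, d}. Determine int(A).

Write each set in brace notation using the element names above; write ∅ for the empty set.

∅

interior: largest open inside A is ∅ (from ∅)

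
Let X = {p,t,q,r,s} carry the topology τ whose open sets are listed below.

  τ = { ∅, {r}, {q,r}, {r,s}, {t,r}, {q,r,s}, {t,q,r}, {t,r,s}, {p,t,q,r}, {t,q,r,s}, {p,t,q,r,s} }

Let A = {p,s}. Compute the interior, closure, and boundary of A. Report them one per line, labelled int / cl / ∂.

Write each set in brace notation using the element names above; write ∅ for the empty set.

U open, U⊆A: ∅. int(A) = ⋃ = ∅
X∖A={t,q,r}, int(X∖A)={t,q,r}, hence cl(A)={p,s}
∂A: remove int from cl → {p,s}

int(A) = ∅
cl(A)  = {p,s}
∂A     = {p,s}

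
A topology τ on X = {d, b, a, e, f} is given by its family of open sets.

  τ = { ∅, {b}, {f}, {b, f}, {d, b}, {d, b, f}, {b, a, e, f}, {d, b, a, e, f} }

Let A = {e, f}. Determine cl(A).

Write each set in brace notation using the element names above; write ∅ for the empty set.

cl via duality: int({d, b, a}) = {d, b}, so X∖{d, b} = {a, e, f}

{a, e, f}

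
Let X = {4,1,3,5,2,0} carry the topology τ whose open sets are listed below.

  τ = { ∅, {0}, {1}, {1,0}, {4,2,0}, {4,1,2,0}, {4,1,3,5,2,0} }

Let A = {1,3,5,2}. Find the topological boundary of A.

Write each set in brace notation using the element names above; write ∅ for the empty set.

interior: largest open inside A is {1} (from ∅, {1})
cl via duality: int({4,0}) = {0}, so X∖{0} = {4,1,3,5,2}
cl∖int = {4,3,5,2}

{4,3,5,2}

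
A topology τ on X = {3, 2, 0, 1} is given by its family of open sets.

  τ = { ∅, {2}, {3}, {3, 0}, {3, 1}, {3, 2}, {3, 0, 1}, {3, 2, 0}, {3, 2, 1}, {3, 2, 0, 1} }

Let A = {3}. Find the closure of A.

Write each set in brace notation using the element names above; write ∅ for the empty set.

{3, 0, 1}

cl via duality: int({2, 0, 1}) = {2}, so X∖{2} = {3, 0, 1}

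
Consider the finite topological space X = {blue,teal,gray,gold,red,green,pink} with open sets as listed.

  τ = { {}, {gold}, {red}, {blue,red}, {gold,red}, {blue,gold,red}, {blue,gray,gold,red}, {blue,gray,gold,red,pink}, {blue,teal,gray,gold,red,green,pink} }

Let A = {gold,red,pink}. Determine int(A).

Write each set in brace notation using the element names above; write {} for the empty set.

opens ⊆ A: {}, {red}, {gold}, {gold,red}; union → int = {gold,red}

{gold,red}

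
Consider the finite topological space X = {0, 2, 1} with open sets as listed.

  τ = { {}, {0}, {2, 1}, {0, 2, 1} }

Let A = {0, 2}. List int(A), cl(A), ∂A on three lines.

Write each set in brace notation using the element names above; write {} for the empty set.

int(A) = {0}
cl(A)  = {0, 2, 1}
∂A     = {2, 1}

open subsets of A: {}, {0}; so int(A) = {0}
closure: X∖int(X∖A) = X∖{} = {0, 2, 1}
∂A = {0, 2, 1} minus {0} = {2, 1}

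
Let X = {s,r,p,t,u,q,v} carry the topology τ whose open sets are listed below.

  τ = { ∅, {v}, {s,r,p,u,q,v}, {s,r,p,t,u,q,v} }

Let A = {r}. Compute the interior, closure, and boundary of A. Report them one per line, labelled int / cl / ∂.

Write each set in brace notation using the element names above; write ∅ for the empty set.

int(A) = ∅
cl(A)  = {s,r,p,t,u,q}
∂A     = {s,r,p,t,u,q}

U open, U⊆A: ∅. int(A) = ⋃ = ∅
X∖A={s,p,t,u,q,v}, int(X∖A)={v}, hence cl(A)={s,r,p,t,u,q}
∂A: remove int from cl → {s,r,p,t,u,q}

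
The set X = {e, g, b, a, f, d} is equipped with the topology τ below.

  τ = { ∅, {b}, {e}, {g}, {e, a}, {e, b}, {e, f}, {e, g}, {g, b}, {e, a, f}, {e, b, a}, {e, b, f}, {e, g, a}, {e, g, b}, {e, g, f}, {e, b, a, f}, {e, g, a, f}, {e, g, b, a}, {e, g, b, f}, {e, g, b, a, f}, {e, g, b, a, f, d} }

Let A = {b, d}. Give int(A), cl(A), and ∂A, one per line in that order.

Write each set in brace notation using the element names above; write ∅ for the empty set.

opens ⊆ A: ∅, {b}; union → int = {b}
complement {e, g, a, f}; its interior {e, g, a, f}; cl(A) = X∖{e, g, a, f} = {b, d}
boundary = {b, d} ∖ {b} = {d}

int(A) = {b}
cl(A)  = {b, d}
∂A     = {d}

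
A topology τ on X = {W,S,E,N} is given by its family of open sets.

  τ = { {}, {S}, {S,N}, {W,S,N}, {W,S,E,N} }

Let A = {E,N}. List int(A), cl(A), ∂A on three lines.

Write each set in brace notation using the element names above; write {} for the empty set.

int(A) = {}
cl(A)  = {W,E,N}
∂A     = {W,E,N}

open subsets of A: {}; so int(A) = {}
closure: X∖int(X∖A) = X∖{S} = {W,E,N}
∂A = {W,E,N} minus {} = {W,E,N}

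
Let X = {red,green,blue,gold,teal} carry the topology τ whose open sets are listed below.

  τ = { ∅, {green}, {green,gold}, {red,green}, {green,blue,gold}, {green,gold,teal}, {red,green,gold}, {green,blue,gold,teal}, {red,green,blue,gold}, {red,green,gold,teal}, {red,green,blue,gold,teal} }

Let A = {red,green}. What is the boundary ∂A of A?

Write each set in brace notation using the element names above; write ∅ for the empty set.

{blue,gold,teal}

interior: largest open inside A is {red,green} (from ∅, {green}, {red,green})
cl via duality: int({blue,gold,teal}) = ∅, so X∖∅ = {red,green,blue,gold,teal}
cl∖int = {blue,gold,teal}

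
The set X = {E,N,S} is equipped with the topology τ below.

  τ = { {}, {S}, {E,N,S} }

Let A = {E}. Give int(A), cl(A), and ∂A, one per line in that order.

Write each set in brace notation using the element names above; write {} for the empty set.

open subsets of A: {}; so int(A) = {}
closure: X∖int(X∖A) = X∖{S} = {E,N}
∂A = {E,N} minus {} = {E,N}

int(A) = {}
cl(A)  = {E,N}
∂A     = {E,N}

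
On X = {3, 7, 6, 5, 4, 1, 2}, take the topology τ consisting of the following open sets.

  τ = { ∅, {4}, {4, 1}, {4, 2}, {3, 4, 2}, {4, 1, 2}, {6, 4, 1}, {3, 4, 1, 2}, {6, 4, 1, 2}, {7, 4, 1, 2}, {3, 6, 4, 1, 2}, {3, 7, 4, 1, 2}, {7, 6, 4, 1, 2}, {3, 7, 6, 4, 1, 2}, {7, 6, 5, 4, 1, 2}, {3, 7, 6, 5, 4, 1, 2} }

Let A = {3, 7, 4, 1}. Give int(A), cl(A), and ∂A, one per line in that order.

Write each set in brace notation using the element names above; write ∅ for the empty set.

open subsets of A: ∅, {4}, {4, 1}; so int(A) = {4, 1}
closure: X∖int(X∖A) = X∖∅ = {3, 7, 6, 5, 4, 1, 2}
∂A = {3, 7, 6, 5, 4, 1, 2} minus {4, 1} = {3, 7, 6, 5, 2}

int(A) = {4, 1}
cl(A)  = {3, 7, 6, 5, 4, 1, 2}
∂A     = {3, 7, 6, 5, 2}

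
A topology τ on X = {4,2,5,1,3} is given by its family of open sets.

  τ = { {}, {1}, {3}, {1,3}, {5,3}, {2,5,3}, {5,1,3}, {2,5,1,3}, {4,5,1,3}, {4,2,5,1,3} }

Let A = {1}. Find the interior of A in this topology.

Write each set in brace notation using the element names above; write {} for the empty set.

opens ⊆ A: {}, {1}; union → int = {1}

{1}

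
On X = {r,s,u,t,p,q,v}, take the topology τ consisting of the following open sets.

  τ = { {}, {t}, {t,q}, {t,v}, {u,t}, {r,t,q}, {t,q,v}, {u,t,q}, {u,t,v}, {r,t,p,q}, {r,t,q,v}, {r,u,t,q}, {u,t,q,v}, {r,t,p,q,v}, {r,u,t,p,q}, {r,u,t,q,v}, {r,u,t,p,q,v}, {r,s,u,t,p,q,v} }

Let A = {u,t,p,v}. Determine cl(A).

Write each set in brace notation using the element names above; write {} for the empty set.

{r,s,u,t,p,q,v}

closure: X∖int(X∖A) = X∖{} = {r,s,u,t,p,q,v}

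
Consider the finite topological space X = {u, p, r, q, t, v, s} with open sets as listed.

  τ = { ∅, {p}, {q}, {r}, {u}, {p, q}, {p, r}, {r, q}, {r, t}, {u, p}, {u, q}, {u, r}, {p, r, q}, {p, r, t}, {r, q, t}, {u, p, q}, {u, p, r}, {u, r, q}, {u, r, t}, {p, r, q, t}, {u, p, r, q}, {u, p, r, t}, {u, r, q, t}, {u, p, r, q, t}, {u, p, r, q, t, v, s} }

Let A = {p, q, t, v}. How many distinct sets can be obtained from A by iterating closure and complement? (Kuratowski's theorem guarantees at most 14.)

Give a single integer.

8

closure: X∖int(X∖A) = X∖{u, r} = {p, q, t, v, s}
Let k=closure and c=complement:
  1. A     = {p, q, t, v}
  2. kA    = {p, q, t, v, s}
  3. cA    = {u, r, s}
  4. ckA   = {u, r}
  5. kcA   = {u, r, t, v, s}
  6. ckcA  = {p, q}
  7. kckcA = {p, q, v, s}
  8. ckckcA = {u, r, t}
— saturated at 8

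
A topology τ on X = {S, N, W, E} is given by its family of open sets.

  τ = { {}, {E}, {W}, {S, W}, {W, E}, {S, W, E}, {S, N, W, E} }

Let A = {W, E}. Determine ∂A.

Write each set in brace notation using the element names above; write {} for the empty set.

{S, N}

U open, U⊆A: {}, {E}, {W}, {W, E}. int(A) = ⋃ = {W, E}
X∖A={S, N}, int(X∖A)={}, hence cl(A)={S, N, W, E}
∂A: remove int from cl → {S, N}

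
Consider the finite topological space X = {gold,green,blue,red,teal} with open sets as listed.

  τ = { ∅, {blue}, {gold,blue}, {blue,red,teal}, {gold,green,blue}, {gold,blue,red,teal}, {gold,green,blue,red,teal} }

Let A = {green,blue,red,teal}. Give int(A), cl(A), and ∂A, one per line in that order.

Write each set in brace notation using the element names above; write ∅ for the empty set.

int(A) = {blue,red,teal}
cl(A)  = {gold,green,blue,red,teal}
∂A     = {gold,green}

U open, U⊆A: ∅, {blue}, {blue,red,teal}. int(A) = ⋃ = {blue,red,teal}
X∖A={gold}, int(X∖A)=∅, hence cl(A)={gold,green,blue,red,teal}
∂A: remove int from cl → {gold,green}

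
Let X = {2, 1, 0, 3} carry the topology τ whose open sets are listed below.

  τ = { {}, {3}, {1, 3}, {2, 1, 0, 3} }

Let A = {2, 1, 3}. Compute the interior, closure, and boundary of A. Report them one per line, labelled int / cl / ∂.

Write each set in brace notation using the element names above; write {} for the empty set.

U open, U⊆A: {}, {3}, {1, 3}. int(A) = ⋃ = {1, 3}
X∖A={0}, int(X∖A)={}, hence cl(A)={2, 1, 0, 3}
∂A: remove int from cl → {2, 0}

int(A) = {1, 3}
cl(A)  = {2, 1, 0, 3}
∂A     = {2, 0}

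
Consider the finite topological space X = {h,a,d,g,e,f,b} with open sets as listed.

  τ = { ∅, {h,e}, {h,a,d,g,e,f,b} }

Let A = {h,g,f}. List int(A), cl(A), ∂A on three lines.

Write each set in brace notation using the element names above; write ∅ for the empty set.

int(A) = ∅
cl(A)  = {h,a,d,g,e,f,b}
∂A     = {h,a,d,g,e,f,b}

U open, U⊆A: ∅. int(A) = ⋃ = ∅
X∖A={a,d,e,b}, int(X∖A)=∅, hence cl(A)={h,a,d,g,e,f,b}
∂A: remove int from cl → {h,a,d,g,e,f,b}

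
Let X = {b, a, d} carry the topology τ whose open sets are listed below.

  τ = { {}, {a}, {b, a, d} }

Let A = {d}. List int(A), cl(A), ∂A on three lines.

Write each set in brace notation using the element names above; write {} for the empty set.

opens ⊆ A: {}; union → int = {}
complement {b, a}; its interior {a}; cl(A) = X∖{a} = {b, d}
boundary = {b, d} ∖ {} = {b, d}

int(A) = {}
cl(A)  = {b, d}
∂A     = {b, d}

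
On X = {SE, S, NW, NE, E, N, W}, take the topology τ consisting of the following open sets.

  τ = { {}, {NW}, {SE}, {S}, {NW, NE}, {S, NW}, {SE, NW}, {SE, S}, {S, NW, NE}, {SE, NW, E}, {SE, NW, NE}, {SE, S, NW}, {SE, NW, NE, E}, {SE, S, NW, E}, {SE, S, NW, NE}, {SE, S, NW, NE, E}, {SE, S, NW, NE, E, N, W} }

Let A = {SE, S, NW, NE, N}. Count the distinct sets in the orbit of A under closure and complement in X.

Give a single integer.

closure: X∖int(X∖A) = X∖{} = {SE, S, NW, NE, E, N, W}
Let k=closure and c=complement:
  1. A     = {SE, S, NW, NE, N}
  2. kA    = {SE, S, NW, NE, E, N, W}
  3. cA    = {E, W}
  4. ckA   = {}
  5. kcA   = {E, N, W}
  6. ckcA  = {SE, S, NW, NE}
— saturated at 6

6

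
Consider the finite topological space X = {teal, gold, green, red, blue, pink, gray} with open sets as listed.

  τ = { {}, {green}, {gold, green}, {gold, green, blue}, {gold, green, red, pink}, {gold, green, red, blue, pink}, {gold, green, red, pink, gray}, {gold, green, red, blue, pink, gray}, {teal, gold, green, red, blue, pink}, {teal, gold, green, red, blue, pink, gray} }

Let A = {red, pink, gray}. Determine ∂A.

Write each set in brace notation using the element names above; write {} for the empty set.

{teal, red, pink, gray}

opens ⊆ A: {}; union → int = {}
complement {teal, gold, green, blue}; its interior {gold, green, blue}; cl(A) = X∖{gold, green, blue} = {teal, red, pink, gray}
boundary = {teal, red, pink, gray} ∖ {} = {teal, red, pink, gray}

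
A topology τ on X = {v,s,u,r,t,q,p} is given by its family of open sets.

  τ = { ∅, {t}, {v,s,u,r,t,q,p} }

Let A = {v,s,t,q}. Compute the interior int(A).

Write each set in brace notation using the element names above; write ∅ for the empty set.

{t}

opens ⊆ A: ∅, {t}; union → int = {t}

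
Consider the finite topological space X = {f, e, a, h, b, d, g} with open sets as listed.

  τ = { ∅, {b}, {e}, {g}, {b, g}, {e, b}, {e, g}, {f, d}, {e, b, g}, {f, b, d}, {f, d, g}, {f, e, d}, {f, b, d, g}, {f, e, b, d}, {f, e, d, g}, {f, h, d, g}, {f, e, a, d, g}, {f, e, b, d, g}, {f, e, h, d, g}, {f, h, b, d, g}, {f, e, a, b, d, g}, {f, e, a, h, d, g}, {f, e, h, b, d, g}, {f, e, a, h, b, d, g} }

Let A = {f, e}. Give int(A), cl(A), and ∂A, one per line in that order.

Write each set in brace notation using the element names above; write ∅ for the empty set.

opens ⊆ A: ∅, {e}; union → int = {e}
complement {a, h, b, d, g}; its interior {b, g}; cl(A) = X∖{b, g} = {f, e, a, h, d}
boundary = {f, e, a, h, d} ∖ {e} = {f, a, h, d}

int(A) = {e}
cl(A)  = {f, e, a, h, d}
∂A     = {f, a, h, d}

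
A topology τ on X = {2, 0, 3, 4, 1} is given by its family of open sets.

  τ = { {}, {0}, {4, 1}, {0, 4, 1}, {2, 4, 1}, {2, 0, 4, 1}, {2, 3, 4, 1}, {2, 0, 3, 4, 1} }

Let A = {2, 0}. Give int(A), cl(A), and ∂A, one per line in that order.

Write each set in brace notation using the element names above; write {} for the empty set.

U open, U⊆A: {}, {0}. int(A) = ⋃ = {0}
X∖A={3, 4, 1}, int(X∖A)={4, 1}, hence cl(A)={2, 0, 3}
∂A: remove int from cl → {2, 3}

int(A) = {0}
cl(A)  = {2, 0, 3}
∂A     = {2, 3}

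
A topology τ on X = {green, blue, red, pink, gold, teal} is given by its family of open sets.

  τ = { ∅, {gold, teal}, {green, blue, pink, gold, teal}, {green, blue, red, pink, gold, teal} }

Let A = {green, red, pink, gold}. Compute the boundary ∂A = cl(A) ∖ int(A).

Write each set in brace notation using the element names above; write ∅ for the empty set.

{green, blue, red, pink, gold, teal}

interior: largest open inside A is ∅ (from ∅)
cl via duality: int({blue, teal}) = ∅, so X∖∅ = {green, blue, red, pink, gold, teal}
cl∖int = {green, blue, red, pink, gold, teal}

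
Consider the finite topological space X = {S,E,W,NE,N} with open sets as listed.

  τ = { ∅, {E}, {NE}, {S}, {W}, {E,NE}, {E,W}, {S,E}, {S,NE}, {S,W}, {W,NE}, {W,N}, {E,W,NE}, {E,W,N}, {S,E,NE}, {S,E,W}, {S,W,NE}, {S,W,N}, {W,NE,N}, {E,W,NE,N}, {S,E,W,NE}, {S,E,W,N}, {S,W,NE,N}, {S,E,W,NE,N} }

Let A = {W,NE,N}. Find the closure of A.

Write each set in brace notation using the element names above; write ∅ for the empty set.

{W,NE,N}

closure: X∖int(X∖A) = X∖{S,E} = {W,NE,N}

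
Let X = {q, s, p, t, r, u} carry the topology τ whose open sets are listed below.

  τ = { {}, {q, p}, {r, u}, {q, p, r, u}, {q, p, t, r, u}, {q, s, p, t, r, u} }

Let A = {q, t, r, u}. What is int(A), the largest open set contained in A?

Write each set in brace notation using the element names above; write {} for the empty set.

{r, u}

interior: largest open inside A is {r, u} (from {}, {r, u})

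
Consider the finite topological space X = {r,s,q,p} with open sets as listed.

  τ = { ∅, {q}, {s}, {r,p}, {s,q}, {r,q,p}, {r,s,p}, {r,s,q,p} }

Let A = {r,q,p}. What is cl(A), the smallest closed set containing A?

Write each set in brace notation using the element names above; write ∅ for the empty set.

{r,q,p}

X∖A={s}, int(X∖A)={s}, hence cl(A)={r,q,p}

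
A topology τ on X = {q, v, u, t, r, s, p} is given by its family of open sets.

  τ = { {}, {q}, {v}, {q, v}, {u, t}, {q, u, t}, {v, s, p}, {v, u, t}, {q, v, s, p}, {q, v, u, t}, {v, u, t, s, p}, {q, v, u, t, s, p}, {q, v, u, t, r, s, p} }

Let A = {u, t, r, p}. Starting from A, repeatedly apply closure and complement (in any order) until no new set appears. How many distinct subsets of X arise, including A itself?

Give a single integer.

X∖A={q, v, s}, int(X∖A)={q, v}, hence cl(A)={u, t, r, s, p}
Orbit (k=closure, c=complement):
  1. A     = {u, t, r, p}
  2. kA    = {u, t, r, s, p}
  3. cA    = {q, v, s}
  4. ckA   = {q, v}
  5. kcA   = {q, v, r, s, p}
  6. ckcA  = {u, t}
  7. kckcA = {u, t, r}
  8. ckckcA = {q, v, s, p}
(closed under both — stop)

8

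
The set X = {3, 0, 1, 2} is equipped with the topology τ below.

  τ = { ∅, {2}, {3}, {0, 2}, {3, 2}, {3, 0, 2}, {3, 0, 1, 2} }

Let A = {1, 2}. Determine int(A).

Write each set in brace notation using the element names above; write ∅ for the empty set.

{2}

opens ⊆ A: ∅, {2}; union → int = {2}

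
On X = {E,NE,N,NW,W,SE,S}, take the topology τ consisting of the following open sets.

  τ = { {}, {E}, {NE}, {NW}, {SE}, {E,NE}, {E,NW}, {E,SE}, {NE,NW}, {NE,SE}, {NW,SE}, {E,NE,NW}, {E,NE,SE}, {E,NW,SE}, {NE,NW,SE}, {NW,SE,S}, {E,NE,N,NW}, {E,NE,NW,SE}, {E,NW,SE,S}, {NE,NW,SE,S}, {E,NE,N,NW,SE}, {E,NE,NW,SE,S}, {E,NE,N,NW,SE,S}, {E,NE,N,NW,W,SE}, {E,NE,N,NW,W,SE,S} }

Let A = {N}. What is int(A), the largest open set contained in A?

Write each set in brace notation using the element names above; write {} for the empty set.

opens ⊆ A: {}; union → int = {}

{}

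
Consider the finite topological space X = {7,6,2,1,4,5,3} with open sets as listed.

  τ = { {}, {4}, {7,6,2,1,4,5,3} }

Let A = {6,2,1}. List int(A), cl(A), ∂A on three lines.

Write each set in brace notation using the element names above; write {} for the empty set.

open subsets of A: {}; so int(A) = {}
closure: X∖int(X∖A) = X∖{4} = {7,6,2,1,5,3}
∂A = {7,6,2,1,5,3} minus {} = {7,6,2,1,5,3}

int(A) = {}
cl(A)  = {7,6,2,1,5,3}
∂A     = {7,6,2,1,5,3}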